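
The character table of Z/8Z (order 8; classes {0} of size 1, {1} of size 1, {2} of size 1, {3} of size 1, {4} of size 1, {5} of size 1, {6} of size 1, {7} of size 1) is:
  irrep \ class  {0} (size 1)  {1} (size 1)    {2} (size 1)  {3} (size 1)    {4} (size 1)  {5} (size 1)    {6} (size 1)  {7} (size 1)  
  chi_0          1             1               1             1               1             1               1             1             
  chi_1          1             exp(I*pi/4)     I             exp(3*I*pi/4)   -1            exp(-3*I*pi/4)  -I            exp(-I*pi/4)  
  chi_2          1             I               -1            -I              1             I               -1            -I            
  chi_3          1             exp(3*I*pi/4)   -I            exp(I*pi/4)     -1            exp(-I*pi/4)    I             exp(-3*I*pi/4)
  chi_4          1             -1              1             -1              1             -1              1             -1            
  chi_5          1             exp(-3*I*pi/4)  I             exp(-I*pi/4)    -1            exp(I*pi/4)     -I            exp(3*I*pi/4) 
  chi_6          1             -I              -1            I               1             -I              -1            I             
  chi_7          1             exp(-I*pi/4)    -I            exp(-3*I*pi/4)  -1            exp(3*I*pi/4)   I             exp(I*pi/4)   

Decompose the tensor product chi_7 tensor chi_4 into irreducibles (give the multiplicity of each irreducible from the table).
chi_7 tensor chi_4 = chi_3 (all other irreducibles have multiplicity 0).

Details: The character of a tensor product is the pointwise product (chi_7 * chi_4)(C) = chi_7(C) * chi_4(C):
  {0}: (1)*(1), {1}: (exp(-I*pi/4))*(-1), {2}: (-I)*(1), {3}: (exp(-3*I*pi/4))*(-1), {4}: (-1)*(1), {5}: (exp(3*I*pi/4))*(-1), {6}: (I)*(1), {7}: (exp(I*pi/4))*(-1)
so (chi_7 * chi_4) takes values
  {0} -> 1, {1} -> -exp(-I*pi/4), {2} -> -I, {3} -> -exp(-3*I*pi/4), {4} -> -1, {5} -> -exp(3*I*pi/4), {6} -> I, {7} -> -exp(I*pi/4).
Now take the inner product of this character with each irreducible chi from the table, <chi_7*chi_4, chi> = (1/8) sum_C |C| (chi_7*chi_4)(C) conj(chi(C)):
  <chi_7*chi_4, chi_0> = (1/8)[1*(1)*conj(1) + 1*(-exp(-I*pi/4))*conj(1) + 1*(-I)*conj(1) + 1*(-exp(-3*I*pi/4))*conj(1) + 1*(-1)*conj(1) + 1*(-exp(3*I*pi/4))*conj(1) + 1*(I)*conj(1) + 1*(-exp(I*pi/4))*conj(1)]
      = (1/8)[(1) + (-exp(-I*pi/4)) + (-I) + (-exp(-3*I*pi/4)) + (-1) + (-exp(3*I*pi/4)) + (I) + (-exp(I*pi/4))] = 0/8 = 0
  <chi_7*chi_4, chi_1> = (1/8)[1*(1)*conj(1) + 1*(-exp(-I*pi/4))*conj(exp(I*pi/4)) + 1*(-I)*conj(I) + 1*(-exp(-3*I*pi/4))*conj(exp(3*I*pi/4)) + 1*(-1)*conj(-1) + 1*(-exp(3*I*pi/4))*conj(exp(-3*I*pi/4)) + 1*(I)*conj(-I) + 1*(-exp(I*pi/4))*conj(exp(-I*pi/4))]
      = (1/8)[(1) + (I) + (-1) + (-I) + (1) + (I) + (-1) + (-I)] = 0/8 = 0
  <chi_7*chi_4, chi_2> = (1/8)[1*(1)*conj(1) + 1*(-exp(-I*pi/4))*conj(I) + 1*(-I)*conj(-1) + 1*(-exp(-3*I*pi/4))*conj(-I) + 1*(-1)*conj(1) + 1*(-exp(3*I*pi/4))*conj(I) + 1*(I)*conj(-1) + 1*(-exp(I*pi/4))*conj(-I)]
      = (1/8)[(1) + (exp(I*pi/4)) + (I) + (-exp(-I*pi/4)) + (-1) + (exp(-3*I*pi/4)) + (-I) + (-exp(3*I*pi/4))] = 0/8 = 0
  <chi_7*chi_4, chi_3> = (1/8)[1*(1)*conj(1) + 1*(-exp(-I*pi/4))*conj(exp(3*I*pi/4)) + 1*(-I)*conj(-I) + 1*(-exp(-3*I*pi/4))*conj(exp(I*pi/4)) + 1*(-1)*conj(-1) + 1*(-exp(3*I*pi/4))*conj(exp(-I*pi/4)) + 1*(I)*conj(I) + 1*(-exp(I*pi/4))*conj(exp(-3*I*pi/4))]
      = (1/8)[(1) + (1) + (1) + (1) + (1) + (1) + (1) + (1)] = 8/8 = 1
  <chi_7*chi_4, chi_4> = (1/8)[1*(1)*conj(1) + 1*(-exp(-I*pi/4))*conj(-1) + 1*(-I)*conj(1) + 1*(-exp(-3*I*pi/4))*conj(-1) + 1*(-1)*conj(1) + 1*(-exp(3*I*pi/4))*conj(-1) + 1*(I)*conj(1) + 1*(-exp(I*pi/4))*conj(-1)]
      = (1/8)[(1) + (exp(-I*pi/4)) + (-I) + (exp(-3*I*pi/4)) + (-1) + (exp(3*I*pi/4)) + (I) + (exp(I*pi/4))] = 0/8 = 0
  <chi_7*chi_4, chi_5> = (1/8)[1*(1)*conj(1) + 1*(-exp(-I*pi/4))*conj(exp(-3*I*pi/4)) + 1*(-I)*conj(I) + 1*(-exp(-3*I*pi/4))*conj(exp(-I*pi/4)) + 1*(-1)*conj(-1) + 1*(-exp(3*I*pi/4))*conj(exp(I*pi/4)) + 1*(I)*conj(-I) + 1*(-exp(I*pi/4))*conj(exp(3*I*pi/4))]
      = (1/8)[(1) + (-I) + (-1) + (I) + (1) + (-I) + (-1) + (I)] = 0/8 = 0
  <chi_7*chi_4, chi_6> = (1/8)[1*(1)*conj(1) + 1*(-exp(-I*pi/4))*conj(-I) + 1*(-I)*conj(-1) + 1*(-exp(-3*I*pi/4))*conj(I) + 1*(-1)*conj(1) + 1*(-exp(3*I*pi/4))*conj(-I) + 1*(I)*conj(-1) + 1*(-exp(I*pi/4))*conj(I)]
      = (1/8)[(1) + (-exp(I*pi/4)) + (I) + (exp(-I*pi/4)) + (-1) + (-exp(-3*I*pi/4)) + (-I) + (exp(3*I*pi/4))] = 0/8 = 0
  <chi_7*chi_4, chi_7> = (1/8)[1*(1)*conj(1) + 1*(-exp(-I*pi/4))*conj(exp(-I*pi/4)) + 1*(-I)*conj(-I) + 1*(-exp(-3*I*pi/4))*conj(exp(-3*I*pi/4)) + 1*(-1)*conj(-1) + 1*(-exp(3*I*pi/4))*conj(exp(3*I*pi/4)) + 1*(I)*conj(I) + 1*(-exp(I*pi/4))*conj(exp(I*pi/4))]
      = (1/8)[(1) + (-1) + (1) + (-1) + (1) + (-1) + (1) + (-1)] = 0/8 = 0
(Exp terms are combined using exp(i*s)*conj(exp(i*t)) = exp(i*(s-t)), and sums of them are collapsed using the identity that for every m > 1 the m distinct m-th roots of unity sum to 0, e.g. 1 + exp(2*I*pi/3) + exp(-2*I*pi/3) = 0.)
Hence the multiplicities are chi_3: 1. Dimension check: dim(chi_7)*dim(chi_4) = 1*1 = 1 and sum (mult * dim) = 1*1 = 1.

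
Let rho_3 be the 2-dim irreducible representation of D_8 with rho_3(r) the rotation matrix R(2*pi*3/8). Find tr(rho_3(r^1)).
chi_{rho_3}(r^1) = 2*cos(2*pi*3*1/8) = -sqrt(2)

Solution. rho_3(r^1) is rotation by angle 2*pi*3*1/8, whose trace is 2*cos(2*pi*3*1/8) = -sqrt(2).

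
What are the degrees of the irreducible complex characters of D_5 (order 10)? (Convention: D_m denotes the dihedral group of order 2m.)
Dimensions: 1, 1, 2, 2

Working: There are 4 irreducibles (= number of conjugacy classes). Their dimensions d_i satisfy sum d_i^2 = |G| = 10: 1 + 1 + 4 + 4 = 10.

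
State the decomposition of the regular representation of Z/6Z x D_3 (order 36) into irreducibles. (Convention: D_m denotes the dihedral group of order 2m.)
Each irreducible V_i of dimension d_i appears with multiplicity d_i, i.e. rho_reg = (direct sum over all irreducibles V_i) d_i V_i. The irreducible dimensions for Z/6Z x D_3 are 1, 1, 1, 1, 1, 1, 1, 1, 1, 1, 1, 1, 2, 2, 2, 2, 2, 2: 12 irreducibles of dimension 1, each with multiplicity 1; 6 irreducibles of dimension 2, each with multiplicity 2. Total dimension 12*1*1 + 6*2*2 = 36 = |G|.

Details: General theorem: in the regular representation of a finite group G, each irreducible appears with multiplicity equal to its dimension. Check: dim(rho_reg) = sum d_i^2 = 1 + 1 + 1 + 1 + 1 + 1 + 1 + 1 + 1 + 1 + 1 + 1 + 4 + 4 + 4 + 4 + 4 + 4 = 36 = |G|.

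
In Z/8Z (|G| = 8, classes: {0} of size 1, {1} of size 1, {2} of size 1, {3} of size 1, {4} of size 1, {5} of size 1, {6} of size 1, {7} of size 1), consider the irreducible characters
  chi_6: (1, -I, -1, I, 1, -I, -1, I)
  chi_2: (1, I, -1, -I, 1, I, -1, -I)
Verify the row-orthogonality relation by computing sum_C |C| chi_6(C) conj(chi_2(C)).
Sum = 0; so <chi_6, chi_2> = 0 (distinct irreducibles are orthogonal).

Explanation: Compute term by term over conjugacy classes (|C| * chi_6(C) * conj(chi_2(C))):
  1*(1)*conj(1) + 1*(-I)*conj(I) + 1*(-1)*conj(-1) + 1*(I)*conj(-I) + 1*(1)*conj(1) + 1*(-I)*conj(I) + 1*(-1)*conj(-1) + 1*(I)*conj(-I)
  = (1) + (-1) + (1) + (-1) + (1) + (-1) + (1) + (-1)
  = 0.
(Exp terms are combined using exp(i*s)*conj(exp(i*t)) = exp(i*(s-t)), and sums of them are collapsed using the identity that for every m > 1 the m distinct m-th roots of unity sum to 0, e.g. 1 + exp(2*I*pi/3) + exp(-2*I*pi/3) = 0.)
Dividing by |G| = 8 gives 0/8 = 0, matching the row-orthogonality relation <chi_6, chi_2> = [chi_6 = chi_2].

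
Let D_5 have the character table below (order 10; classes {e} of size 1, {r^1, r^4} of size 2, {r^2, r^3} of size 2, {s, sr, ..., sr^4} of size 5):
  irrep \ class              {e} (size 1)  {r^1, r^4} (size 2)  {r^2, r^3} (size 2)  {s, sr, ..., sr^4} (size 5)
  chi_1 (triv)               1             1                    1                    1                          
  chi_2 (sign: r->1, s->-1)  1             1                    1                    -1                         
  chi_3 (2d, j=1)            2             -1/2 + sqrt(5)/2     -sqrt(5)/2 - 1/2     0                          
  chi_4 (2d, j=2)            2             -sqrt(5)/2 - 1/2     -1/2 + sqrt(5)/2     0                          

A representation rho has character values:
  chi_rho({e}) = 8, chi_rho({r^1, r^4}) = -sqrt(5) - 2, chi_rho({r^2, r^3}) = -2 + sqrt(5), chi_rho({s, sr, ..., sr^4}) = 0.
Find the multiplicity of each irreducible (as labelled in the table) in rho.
Multiplicities: chi_1: 0, chi_2: 0, chi_3: 1, chi_4: 3.

Details: Use <chi_rho, chi> = (1/|G|) sum_C |C| * chi_rho(C) * conj(chi(C)) with |G| = 10 for each irreducible chi in the table:
  <chi_rho, chi_1> = (1/10)[1*(8)*conj(1) + 2*(-sqrt(5) - 2)*conj(1) + 2*(-2 + sqrt(5))*conj(1) + 5*(0)*conj(1)]
      = (1/10)[(8) + (-2*sqrt(5) - 4) + (-4 + 2*sqrt(5)) + (0)] = 0/10 = 0
  <chi_rho, chi_2> = (1/10)[1*(8)*conj(1) + 2*(-sqrt(5) - 2)*conj(1) + 2*(-2 + sqrt(5))*conj(1) + 5*(0)*conj(-1)]
      = (1/10)[(8) + (-2*sqrt(5) - 4) + (-4 + 2*sqrt(5)) + (0)] = 0/10 = 0
  <chi_rho, chi_3> = (1/10)[1*(8)*conj(2) + 2*(-sqrt(5) - 2)*conj(-1/2 + sqrt(5)/2) + 2*(-2 + sqrt(5))*conj(-sqrt(5)/2 - 1/2) + 5*(0)*conj(0)]
      = (1/10)[(16) + (-3 - sqrt(5)) + (-3 + sqrt(5)) + (0)] = 10/10 = 1
  <chi_rho, chi_4> = (1/10)[1*(8)*conj(2) + 2*(-sqrt(5) - 2)*conj(-sqrt(5)/2 - 1/2) + 2*(-2 + sqrt(5))*conj(-1/2 + sqrt(5)/2) + 5*(0)*conj(0)]
      = (1/10)[(16) + (3*sqrt(5) + 7) + (7 - 3*sqrt(5)) + (0)] = 30/10 = 3
Dimension check: dim(rho) = sum (mult * dim) = 0*1 + 0*1 + 1*2 + 3*2 = 8 = chi_rho(e) = 8.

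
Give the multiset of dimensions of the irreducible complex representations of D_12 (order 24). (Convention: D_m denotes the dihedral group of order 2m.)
Dimensions: 1, 1, 1, 1, 2, 2, 2, 2, 2

Solution. There are 9 irreducibles (= number of conjugacy classes). Their dimensions d_i satisfy sum d_i^2 = |G| = 24: 1 + 1 + 1 + 1 + 4 + 4 + 4 + 4 + 4 = 24.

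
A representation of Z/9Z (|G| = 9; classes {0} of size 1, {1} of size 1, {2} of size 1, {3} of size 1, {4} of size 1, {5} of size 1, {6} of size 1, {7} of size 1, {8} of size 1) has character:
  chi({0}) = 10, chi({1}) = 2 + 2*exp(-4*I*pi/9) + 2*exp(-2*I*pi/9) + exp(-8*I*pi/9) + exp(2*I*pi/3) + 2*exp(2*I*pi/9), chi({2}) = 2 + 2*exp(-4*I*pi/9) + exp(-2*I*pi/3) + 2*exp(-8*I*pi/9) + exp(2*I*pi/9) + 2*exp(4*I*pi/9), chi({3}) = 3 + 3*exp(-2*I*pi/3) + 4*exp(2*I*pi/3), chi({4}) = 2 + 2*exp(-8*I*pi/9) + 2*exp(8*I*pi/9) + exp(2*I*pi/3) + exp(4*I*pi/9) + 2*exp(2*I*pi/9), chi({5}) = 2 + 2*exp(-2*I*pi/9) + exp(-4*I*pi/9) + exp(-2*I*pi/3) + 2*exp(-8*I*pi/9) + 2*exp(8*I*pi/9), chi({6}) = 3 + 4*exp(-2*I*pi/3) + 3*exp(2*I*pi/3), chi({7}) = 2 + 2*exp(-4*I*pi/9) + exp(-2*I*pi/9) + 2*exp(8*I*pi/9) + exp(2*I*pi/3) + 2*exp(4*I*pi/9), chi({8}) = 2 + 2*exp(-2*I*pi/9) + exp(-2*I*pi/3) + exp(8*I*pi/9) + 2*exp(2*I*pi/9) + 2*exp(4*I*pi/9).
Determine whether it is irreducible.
Not irreducible (reducible): <chi, chi> = 18 > 1.

Reasoning: <chi, chi> = (1/|G|) sum_C |C| * |chi(C)|^2 = (1/9)[1*|10|^2 + 1*|2 + 2*exp(-4*I*pi/9) + 2*exp(-2*I*pi/9) + exp(-8*I*pi/9) + exp(2*I*pi/3) + 2*exp(2*I*pi/9)|^2 + 1*|2 + 2*exp(-4*I*pi/9) + exp(-2*I*pi/3) + 2*exp(-8*I*pi/9) + exp(2*I*pi/9) + 2*exp(4*I*pi/9)|^2 + 1*|3 + 3*exp(-2*I*pi/3) + 4*exp(2*I*pi/3)|^2 + 1*|2 + 2*exp(-8*I*pi/9) + 2*exp(8*I*pi/9) + exp(2*I*pi/3) + exp(4*I*pi/9) + 2*exp(2*I*pi/9)|^2 + 1*|2 + 2*exp(-2*I*pi/9) + exp(-4*I*pi/9) + exp(-2*I*pi/3) + 2*exp(-8*I*pi/9) + 2*exp(8*I*pi/9)|^2 + 1*|3 + 4*exp(-2*I*pi/3) + 3*exp(2*I*pi/3)|^2 + 1*|2 + 2*exp(-4*I*pi/9) + exp(-2*I*pi/9) + 2*exp(8*I*pi/9) + exp(2*I*pi/3) + 2*exp(4*I*pi/9)|^2 + 1*|2 + 2*exp(-2*I*pi/9) + exp(-2*I*pi/3) + exp(8*I*pi/9) + 2*exp(2*I*pi/9) + 2*exp(4*I*pi/9)|^2]
  = (1/9)[(100) + (18 + 13*exp(-4*I*pi/9) + 12*exp(-2*I*pi/9) + 8*exp(-2*I*pi/3) + 8*exp(-8*I*pi/9) + 8*exp(8*I*pi/9) + 8*exp(2*I*pi/3) + 12*exp(2*I*pi/9) + 13*exp(4*I*pi/9)) + (18 + 12*exp(-4*I*pi/9) + 8*exp(-2*I*pi/3) + 8*exp(-2*I*pi/9) + 13*exp(-8*I*pi/9) + 13*exp(8*I*pi/9) + 8*exp(2*I*pi/9) + 8*exp(2*I*pi/3) + 12*exp(4*I*pi/9)) + (1) + (18 + 13*exp(-2*I*pi/9) + 8*exp(-4*I*pi/9) + 8*exp(-2*I*pi/3) + 12*exp(-8*I*pi/9) + 12*exp(8*I*pi/9) + 8*exp(2*I*pi/3) + 8*exp(4*I*pi/9) + 13*exp(2*I*pi/9)) + (18 + 13*exp(-2*I*pi/9) + 8*exp(-4*I*pi/9) + 8*exp(-2*I*pi/3) + 12*exp(-8*I*pi/9) + 12*exp(8*I*pi/9) + 8*exp(2*I*pi/3) + 8*exp(4*I*pi/9) + 13*exp(2*I*pi/9)) + (1) + (18 + 12*exp(-4*I*pi/9) + 8*exp(-2*I*pi/3) + 8*exp(-2*I*pi/9) + 13*exp(-8*I*pi/9) + 13*exp(8*I*pi/9) + 8*exp(2*I*pi/9) + 8*exp(2*I*pi/3) + 12*exp(4*I*pi/9)) + (18 + 13*exp(-4*I*pi/9) + 12*exp(-2*I*pi/9) + 8*exp(-2*I*pi/3) + 8*exp(-8*I*pi/9) + 8*exp(8*I*pi/9) + 8*exp(2*I*pi/3) + 12*exp(2*I*pi/9) + 13*exp(4*I*pi/9))] = 162/9 = 18.
(Exp terms are combined using exp(i*s)*conj(exp(i*t)) = exp(i*(s-t)), and sums of them are collapsed using the identity that for every m > 1 the m distinct m-th roots of unity sum to 0, e.g. 1 + exp(2*I*pi/3) + exp(-2*I*pi/3) = 0.)
A character is irreducible iff <chi, chi> = 1, so this representation is reducible.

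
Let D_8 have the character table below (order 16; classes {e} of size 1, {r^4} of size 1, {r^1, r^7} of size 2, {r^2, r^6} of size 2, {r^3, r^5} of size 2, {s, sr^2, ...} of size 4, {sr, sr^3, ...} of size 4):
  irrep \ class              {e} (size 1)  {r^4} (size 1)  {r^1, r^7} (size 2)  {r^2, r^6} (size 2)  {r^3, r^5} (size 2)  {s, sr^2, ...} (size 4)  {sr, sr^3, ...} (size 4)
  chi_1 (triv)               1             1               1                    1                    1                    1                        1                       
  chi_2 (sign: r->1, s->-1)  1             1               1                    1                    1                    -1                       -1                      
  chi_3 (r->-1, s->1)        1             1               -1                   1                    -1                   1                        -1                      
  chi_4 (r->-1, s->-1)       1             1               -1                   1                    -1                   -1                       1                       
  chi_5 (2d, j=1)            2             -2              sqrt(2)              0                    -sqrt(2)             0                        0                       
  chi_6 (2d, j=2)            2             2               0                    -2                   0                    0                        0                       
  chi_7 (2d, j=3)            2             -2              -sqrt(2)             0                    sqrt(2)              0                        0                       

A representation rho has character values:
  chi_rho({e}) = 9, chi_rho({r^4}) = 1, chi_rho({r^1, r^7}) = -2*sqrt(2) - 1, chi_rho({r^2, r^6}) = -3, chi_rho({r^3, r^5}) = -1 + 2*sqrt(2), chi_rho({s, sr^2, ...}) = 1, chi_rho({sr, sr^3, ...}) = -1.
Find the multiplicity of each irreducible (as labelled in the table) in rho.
Multiplicities: chi_1: 0, chi_2: 0, chi_3: 1, chi_4: 0, chi_5: 0, chi_6: 2, chi_7: 2.

Justification: Use <chi_rho, chi> = (1/|G|) sum_C |C| * chi_rho(C) * conj(chi(C)) with |G| = 16 for each irreducible chi in the table:
  <chi_rho, chi_1> = (1/16)[1*(9)*conj(1) + 1*(1)*conj(1) + 2*(-2*sqrt(2) - 1)*conj(1) + 2*(-3)*conj(1) + 2*(-1 + 2*sqrt(2))*conj(1) + 4*(1)*conj(1) + 4*(-1)*conj(1)]
      = (1/16)[(9) + (1) + (-4*sqrt(2) - 2) + (-6) + (-2 + 4*sqrt(2)) + (4) + (-4)] = 0/16 = 0
  <chi_rho, chi_2> = (1/16)[1*(9)*conj(1) + 1*(1)*conj(1) + 2*(-2*sqrt(2) - 1)*conj(1) + 2*(-3)*conj(1) + 2*(-1 + 2*sqrt(2))*conj(1) + 4*(1)*conj(-1) + 4*(-1)*conj(-1)]
      = (1/16)[(9) + (1) + (-4*sqrt(2) - 2) + (-6) + (-2 + 4*sqrt(2)) + (-4) + (4)] = 0/16 = 0
  <chi_rho, chi_3> = (1/16)[1*(9)*conj(1) + 1*(1)*conj(1) + 2*(-2*sqrt(2) - 1)*conj(-1) + 2*(-3)*conj(1) + 2*(-1 + 2*sqrt(2))*conj(-1) + 4*(1)*conj(1) + 4*(-1)*conj(-1)]
      = (1/16)[(9) + (1) + (2 + 4*sqrt(2)) + (-6) + (2 - 4*sqrt(2)) + (4) + (4)] = 16/16 = 1
  <chi_rho, chi_4> = (1/16)[1*(9)*conj(1) + 1*(1)*conj(1) + 2*(-2*sqrt(2) - 1)*conj(-1) + 2*(-3)*conj(1) + 2*(-1 + 2*sqrt(2))*conj(-1) + 4*(1)*conj(-1) + 4*(-1)*conj(1)]
      = (1/16)[(9) + (1) + (2 + 4*sqrt(2)) + (-6) + (2 - 4*sqrt(2)) + (-4) + (-4)] = 0/16 = 0
  <chi_rho, chi_5> = (1/16)[1*(9)*conj(2) + 1*(1)*conj(-2) + 2*(-2*sqrt(2) - 1)*conj(sqrt(2)) + 2*(-3)*conj(0) + 2*(-1 + 2*sqrt(2))*conj(-sqrt(2)) + 4*(1)*conj(0) + 4*(-1)*conj(0)]
      = (1/16)[(18) + (-2) + (-8 - 2*sqrt(2)) + (0) + (-8 + 2*sqrt(2)) + (0) + (0)] = 0/16 = 0
  <chi_rho, chi_6> = (1/16)[1*(9)*conj(2) + 1*(1)*conj(2) + 2*(-2*sqrt(2) - 1)*conj(0) + 2*(-3)*conj(-2) + 2*(-1 + 2*sqrt(2))*conj(0) + 4*(1)*conj(0) + 4*(-1)*conj(0)]
      = (1/16)[(18) + (2) + (0) + (12) + (0) + (0) + (0)] = 32/16 = 2
  <chi_rho, chi_7> = (1/16)[1*(9)*conj(2) + 1*(1)*conj(-2) + 2*(-2*sqrt(2) - 1)*conj(-sqrt(2)) + 2*(-3)*conj(0) + 2*(-1 + 2*sqrt(2))*conj(sqrt(2)) + 4*(1)*conj(0) + 4*(-1)*conj(0)]
      = (1/16)[(18) + (-2) + (2*sqrt(2) + 8) + (0) + (8 - 2*sqrt(2)) + (0) + (0)] = 32/16 = 2
Dimension check: dim(rho) = sum (mult * dim) = 0*1 + 0*1 + 1*1 + 0*1 + 0*2 + 2*2 + 2*2 = 9 = chi_rho(e) = 9.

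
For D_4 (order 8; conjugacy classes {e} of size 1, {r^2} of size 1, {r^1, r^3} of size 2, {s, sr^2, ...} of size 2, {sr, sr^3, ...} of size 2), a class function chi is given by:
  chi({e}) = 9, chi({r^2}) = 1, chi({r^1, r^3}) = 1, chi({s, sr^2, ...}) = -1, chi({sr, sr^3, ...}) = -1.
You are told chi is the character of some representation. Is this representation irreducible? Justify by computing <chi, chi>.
Not irreducible (reducible): <chi, chi> = 11 > 1.

<chi, chi> = (1/|G|) sum_C |C| * |chi(C)|^2 = (1/8)[1*|9|^2 + 1*|1|^2 + 2*|1|^2 + 2*|-1|^2 + 2*|-1|^2]
  = (1/8)[(81) + (1) + (2) + (2) + (2)] = 88/8 = 11.
A character is irreducible iff <chi, chi> = 1, so this representation is reducible.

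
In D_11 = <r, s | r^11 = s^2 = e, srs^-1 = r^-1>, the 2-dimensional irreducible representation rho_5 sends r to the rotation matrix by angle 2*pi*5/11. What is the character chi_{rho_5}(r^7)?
chi_{rho_5}(r^7) = 2*cos(2*pi*5*7/11) = 2*cos(70*pi/11)

Derivation: rho_5(r^7) is rotation by angle 2*pi*5*7/11, whose trace is 2*cos(2*pi*5*7/11) = 2*cos(70*pi/11).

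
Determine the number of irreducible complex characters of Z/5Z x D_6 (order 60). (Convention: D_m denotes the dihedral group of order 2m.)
30

The number of irreducible complex representations of a finite group equals its number of conjugacy classes. For a direct product, #classes(G x H) = #classes(G) * #classes(H). Z/5Z has 5 classes (abelian), D_6 has 6 classes, so 5 * 6 = 30, so Z/5Z x D_6 (order 60) has exactly 30 irreducible complex representations.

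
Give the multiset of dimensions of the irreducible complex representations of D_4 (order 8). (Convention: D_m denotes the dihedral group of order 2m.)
Dimensions: 1, 1, 1, 1, 2

Solution. There are 5 irreducibles (= number of conjugacy classes). Their dimensions d_i satisfy sum d_i^2 = |G| = 8: 1 + 1 + 1 + 1 + 4 = 8.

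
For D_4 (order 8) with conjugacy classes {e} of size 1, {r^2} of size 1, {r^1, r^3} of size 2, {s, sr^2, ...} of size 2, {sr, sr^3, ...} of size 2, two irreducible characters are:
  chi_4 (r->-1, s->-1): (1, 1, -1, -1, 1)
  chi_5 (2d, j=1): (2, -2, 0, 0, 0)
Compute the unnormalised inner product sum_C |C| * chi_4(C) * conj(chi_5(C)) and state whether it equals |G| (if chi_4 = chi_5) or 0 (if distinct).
Sum = 0; so <chi_4, chi_5> = 0 (distinct irreducibles are orthogonal).

Explanation: Compute term by term over conjugacy classes (|C| * chi_4(C) * conj(chi_5(C))):
  1*(1)*conj(2) + 1*(1)*conj(-2) + 2*(-1)*conj(0) + 2*(-1)*conj(0) + 2*(1)*conj(0)
  = (2) + (-2) + (0) + (0) + (0)
  = 0.
Dividing by |G| = 8 gives 0/8 = 0, matching the row-orthogonality relation <chi_4, chi_5> = [chi_4 = chi_5].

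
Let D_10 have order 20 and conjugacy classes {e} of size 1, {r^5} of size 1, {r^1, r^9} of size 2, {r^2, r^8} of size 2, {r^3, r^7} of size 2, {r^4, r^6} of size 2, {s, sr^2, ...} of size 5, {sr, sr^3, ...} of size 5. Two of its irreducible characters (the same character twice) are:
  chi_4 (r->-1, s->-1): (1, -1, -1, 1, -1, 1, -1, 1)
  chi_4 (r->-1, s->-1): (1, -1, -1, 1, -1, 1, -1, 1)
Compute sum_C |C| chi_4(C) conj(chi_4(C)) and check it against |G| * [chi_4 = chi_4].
Sum = 20 = |G| = 20; so <chi_4, chi_4> = 1 (norm-1 confirms irreducibility).

Working: Compute term by term over conjugacy classes (|C| * chi_4(C) * conj(chi_4(C))):
  1*(1)*conj(1) + 1*(-1)*conj(-1) + 2*(-1)*conj(-1) + 2*(1)*conj(1) + 2*(-1)*conj(-1) + 2*(1)*conj(1) + 5*(-1)*conj(-1) + 5*(1)*conj(1)
  = (1) + (1) + (2) + (2) + (2) + (2) + (5) + (5)
  = 20.
Dividing by |G| = 20 gives 20/20 = 1, matching the row-orthogonality relation <chi_4, chi_4> = [chi_4 = chi_4].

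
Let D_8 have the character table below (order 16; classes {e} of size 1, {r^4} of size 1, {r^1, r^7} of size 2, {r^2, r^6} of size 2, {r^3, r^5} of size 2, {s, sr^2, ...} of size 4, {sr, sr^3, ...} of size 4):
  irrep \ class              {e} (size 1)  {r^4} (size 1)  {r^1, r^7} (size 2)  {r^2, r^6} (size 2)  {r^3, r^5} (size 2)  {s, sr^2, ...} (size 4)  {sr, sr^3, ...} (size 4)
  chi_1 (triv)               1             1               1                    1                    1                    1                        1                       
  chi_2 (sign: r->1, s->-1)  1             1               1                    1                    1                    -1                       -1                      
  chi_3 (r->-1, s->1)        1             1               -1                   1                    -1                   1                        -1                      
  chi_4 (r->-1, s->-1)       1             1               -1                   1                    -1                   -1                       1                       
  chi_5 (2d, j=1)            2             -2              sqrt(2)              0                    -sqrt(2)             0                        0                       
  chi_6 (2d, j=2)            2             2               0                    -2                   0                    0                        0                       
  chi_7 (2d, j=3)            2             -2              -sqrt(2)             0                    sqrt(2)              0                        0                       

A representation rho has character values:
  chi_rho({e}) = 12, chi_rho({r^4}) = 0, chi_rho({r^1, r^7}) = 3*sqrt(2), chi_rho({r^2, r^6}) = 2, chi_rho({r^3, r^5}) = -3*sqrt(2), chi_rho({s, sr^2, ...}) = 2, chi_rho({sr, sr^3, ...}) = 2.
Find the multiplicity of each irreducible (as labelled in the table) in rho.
Multiplicities: chi_1: 2, chi_2: 0, chi_3: 1, chi_4: 1, chi_5: 3, chi_6: 1, chi_7: 0.

Details: Use <chi_rho, chi> = (1/|G|) sum_C |C| * chi_rho(C) * conj(chi(C)) with |G| = 16 for each irreducible chi in the table:
  <chi_rho, chi_1> = (1/16)[1*(12)*conj(1) + 1*(0)*conj(1) + 2*(3*sqrt(2))*conj(1) + 2*(2)*conj(1) + 2*(-3*sqrt(2))*conj(1) + 4*(2)*conj(1) + 4*(2)*conj(1)]
      = (1/16)[(12) + (0) + (6*sqrt(2)) + (4) + (-6*sqrt(2)) + (8) + (8)] = 32/16 = 2
  <chi_rho, chi_2> = (1/16)[1*(12)*conj(1) + 1*(0)*conj(1) + 2*(3*sqrt(2))*conj(1) + 2*(2)*conj(1) + 2*(-3*sqrt(2))*conj(1) + 4*(2)*conj(-1) + 4*(2)*conj(-1)]
      = (1/16)[(12) + (0) + (6*sqrt(2)) + (4) + (-6*sqrt(2)) + (-8) + (-8)] = 0/16 = 0
  <chi_rho, chi_3> = (1/16)[1*(12)*conj(1) + 1*(0)*conj(1) + 2*(3*sqrt(2))*conj(-1) + 2*(2)*conj(1) + 2*(-3*sqrt(2))*conj(-1) + 4*(2)*conj(1) + 4*(2)*conj(-1)]
      = (1/16)[(12) + (0) + (-6*sqrt(2)) + (4) + (6*sqrt(2)) + (8) + (-8)] = 16/16 = 1
  <chi_rho, chi_4> = (1/16)[1*(12)*conj(1) + 1*(0)*conj(1) + 2*(3*sqrt(2))*conj(-1) + 2*(2)*conj(1) + 2*(-3*sqrt(2))*conj(-1) + 4*(2)*conj(-1) + 4*(2)*conj(1)]
      = (1/16)[(12) + (0) + (-6*sqrt(2)) + (4) + (6*sqrt(2)) + (-8) + (8)] = 16/16 = 1
  <chi_rho, chi_5> = (1/16)[1*(12)*conj(2) + 1*(0)*conj(-2) + 2*(3*sqrt(2))*conj(sqrt(2)) + 2*(2)*conj(0) + 2*(-3*sqrt(2))*conj(-sqrt(2)) + 4*(2)*conj(0) + 4*(2)*conj(0)]
      = (1/16)[(24) + (0) + (12) + (0) + (12) + (0) + (0)] = 48/16 = 3
  <chi_rho, chi_6> = (1/16)[1*(12)*conj(2) + 1*(0)*conj(2) + 2*(3*sqrt(2))*conj(0) + 2*(2)*conj(-2) + 2*(-3*sqrt(2))*conj(0) + 4*(2)*conj(0) + 4*(2)*conj(0)]
      = (1/16)[(24) + (0) + (0) + (-8) + (0) + (0) + (0)] = 16/16 = 1
  <chi_rho, chi_7> = (1/16)[1*(12)*conj(2) + 1*(0)*conj(-2) + 2*(3*sqrt(2))*conj(-sqrt(2)) + 2*(2)*conj(0) + 2*(-3*sqrt(2))*conj(sqrt(2)) + 4*(2)*conj(0) + 4*(2)*conj(0)]
      = (1/16)[(24) + (0) + (-12) + (0) + (-12) + (0) + (0)] = 0/16 = 0
Dimension check: dim(rho) = sum (mult * dim) = 2*1 + 0*1 + 1*1 + 1*1 + 3*2 + 1*2 + 0*2 = 12 = chi_rho(e) = 12.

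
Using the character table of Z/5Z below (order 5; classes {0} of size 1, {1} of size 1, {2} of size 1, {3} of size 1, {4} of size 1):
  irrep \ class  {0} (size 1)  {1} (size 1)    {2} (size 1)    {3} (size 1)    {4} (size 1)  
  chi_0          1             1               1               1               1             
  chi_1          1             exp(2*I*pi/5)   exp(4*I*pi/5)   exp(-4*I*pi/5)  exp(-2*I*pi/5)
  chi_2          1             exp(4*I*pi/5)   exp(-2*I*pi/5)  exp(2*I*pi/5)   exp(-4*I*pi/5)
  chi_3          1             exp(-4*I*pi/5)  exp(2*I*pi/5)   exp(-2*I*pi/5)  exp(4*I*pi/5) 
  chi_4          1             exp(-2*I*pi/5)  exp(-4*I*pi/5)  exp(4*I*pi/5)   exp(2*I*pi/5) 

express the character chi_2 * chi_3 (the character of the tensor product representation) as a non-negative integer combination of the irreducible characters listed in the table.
chi_2 tensor chi_3 = chi_0 (all other irreducibles have multiplicity 0).

Justification: The character of a tensor product is the pointwise product (chi_2 * chi_3)(C) = chi_2(C) * chi_3(C):
  {0}: (1)*(1), {1}: (exp(4*I*pi/5))*(exp(-4*I*pi/5)), {2}: (exp(-2*I*pi/5))*(exp(2*I*pi/5)), {3}: (exp(2*I*pi/5))*(exp(-2*I*pi/5)), {4}: (exp(-4*I*pi/5))*(exp(4*I*pi/5))
so (chi_2 * chi_3) takes values
  {0} -> 1, {1} -> 1, {2} -> 1, {3} -> 1, {4} -> 1.
Now take the inner product of this character with each irreducible chi from the table, <chi_2*chi_3, chi> = (1/5) sum_C |C| (chi_2*chi_3)(C) conj(chi(C)):
  <chi_2*chi_3, chi_0> = (1/5)[1*(1)*conj(1) + 1*(1)*conj(1) + 1*(1)*conj(1) + 1*(1)*conj(1) + 1*(1)*conj(1)]
      = (1/5)[(1) + (1) + (1) + (1) + (1)] = 5/5 = 1
  <chi_2*chi_3, chi_1> = (1/5)[1*(1)*conj(1) + 1*(1)*conj(exp(2*I*pi/5)) + 1*(1)*conj(exp(4*I*pi/5)) + 1*(1)*conj(exp(-4*I*pi/5)) + 1*(1)*conj(exp(-2*I*pi/5))]
      = (1/5)[(1) + (exp(-2*I*pi/5)) + (exp(-4*I*pi/5)) + (exp(4*I*pi/5)) + (exp(2*I*pi/5))] = 0/5 = 0
  <chi_2*chi_3, chi_2> = (1/5)[1*(1)*conj(1) + 1*(1)*conj(exp(4*I*pi/5)) + 1*(1)*conj(exp(-2*I*pi/5)) + 1*(1)*conj(exp(2*I*pi/5)) + 1*(1)*conj(exp(-4*I*pi/5))]
      = (1/5)[(1) + (exp(-4*I*pi/5)) + (exp(2*I*pi/5)) + (exp(-2*I*pi/5)) + (exp(4*I*pi/5))] = 0/5 = 0
  <chi_2*chi_3, chi_3> = (1/5)[1*(1)*conj(1) + 1*(1)*conj(exp(-4*I*pi/5)) + 1*(1)*conj(exp(2*I*pi/5)) + 1*(1)*conj(exp(-2*I*pi/5)) + 1*(1)*conj(exp(4*I*pi/5))]
      = (1/5)[(1) + (exp(4*I*pi/5)) + (exp(-2*I*pi/5)) + (exp(2*I*pi/5)) + (exp(-4*I*pi/5))] = 0/5 = 0
  <chi_2*chi_3, chi_4> = (1/5)[1*(1)*conj(1) + 1*(1)*conj(exp(-2*I*pi/5)) + 1*(1)*conj(exp(-4*I*pi/5)) + 1*(1)*conj(exp(4*I*pi/5)) + 1*(1)*conj(exp(2*I*pi/5))]
      = (1/5)[(1) + (exp(2*I*pi/5)) + (exp(4*I*pi/5)) + (exp(-4*I*pi/5)) + (exp(-2*I*pi/5))] = 0/5 = 0
(Exp terms are combined using exp(i*s)*conj(exp(i*t)) = exp(i*(s-t)), and sums of them are collapsed using the identity that for every m > 1 the m distinct m-th roots of unity sum to 0, e.g. 1 + exp(2*I*pi/3) + exp(-2*I*pi/3) = 0.)
Hence the multiplicities are chi_0: 1. Dimension check: dim(chi_2)*dim(chi_3) = 1*1 = 1 and sum (mult * dim) = 1*1 = 1.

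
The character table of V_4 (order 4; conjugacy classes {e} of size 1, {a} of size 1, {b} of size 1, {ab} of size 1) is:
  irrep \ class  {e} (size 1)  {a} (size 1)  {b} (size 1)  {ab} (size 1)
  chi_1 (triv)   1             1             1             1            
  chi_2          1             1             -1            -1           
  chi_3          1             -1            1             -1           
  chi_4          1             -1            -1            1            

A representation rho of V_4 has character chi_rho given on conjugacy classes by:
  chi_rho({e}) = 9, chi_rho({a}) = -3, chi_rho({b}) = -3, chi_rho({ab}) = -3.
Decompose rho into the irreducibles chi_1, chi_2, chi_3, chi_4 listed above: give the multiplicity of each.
Multiplicities: chi_1: 0, chi_2: 3, chi_3: 3, chi_4: 3.

Why: Use <chi_rho, chi> = (1/|G|) sum_C |C| * chi_rho(C) * conj(chi(C)) with |G| = 4 for each irreducible chi in the table:
  <chi_rho, chi_1> = (1/4)[1*(9)*conj(1) + 1*(-3)*conj(1) + 1*(-3)*conj(1) + 1*(-3)*conj(1)]
      = (1/4)[(9) + (-3) + (-3) + (-3)] = 0/4 = 0
  <chi_rho, chi_2> = (1/4)[1*(9)*conj(1) + 1*(-3)*conj(1) + 1*(-3)*conj(-1) + 1*(-3)*conj(-1)]
      = (1/4)[(9) + (-3) + (3) + (3)] = 12/4 = 3
  <chi_rho, chi_3> = (1/4)[1*(9)*conj(1) + 1*(-3)*conj(-1) + 1*(-3)*conj(1) + 1*(-3)*conj(-1)]
      = (1/4)[(9) + (3) + (-3) + (3)] = 12/4 = 3
  <chi_rho, chi_4> = (1/4)[1*(9)*conj(1) + 1*(-3)*conj(-1) + 1*(-3)*conj(-1) + 1*(-3)*conj(1)]
      = (1/4)[(9) + (3) + (3) + (-3)] = 12/4 = 3
Dimension check: dim(rho) = sum (mult * dim) = 0*1 + 3*1 + 3*1 + 3*1 = 9 = chi_rho(e) = 9.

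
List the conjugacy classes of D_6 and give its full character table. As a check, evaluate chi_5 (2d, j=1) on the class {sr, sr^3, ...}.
Conjugacy classes: {e} of size 1, {r^3} of size 1, {r^1, r^5} of size 2, {r^2, r^4} of size 2, {s, sr^2, ...} of size 3, {sr, sr^3, ...} of size 3.
Character table:
  irrep \ class              {e} (size 1)  {r^3} (size 1)  {r^1, r^5} (size 2)  {r^2, r^4} (size 2)  {s, sr^2, ...} (size 3)  {sr, sr^3, ...} (size 3)
  chi_1 (triv)               1             1               1                    1                    1                        1                       
  chi_2 (sign: r->1, s->-1)  1             1               1                    1                    -1                       -1                      
  chi_3 (r->-1, s->1)        1             -1              -1                   1                    1                        -1                      
  chi_4 (r->-1, s->-1)       1             -1              -1                   1                    -1                       1                       
  chi_5 (2d, j=1)            2             -2              1                    -1                   0                        0                       
  chi_6 (2d, j=2)            2             2               -1                   -1                   0                        0                       

Spot check: chi_5 (2d, j=1) on {sr, sr^3, ...} = 0.

Reasoning: D_6 has order 2*6 = 12 with 6 conjugacy classes, hence 6 irreducibles. Sum of squared dims 1 + 1 + 1 + 1 + 4 + 4 = 12 = |G|. Linear characters come from the abelianisation; the 2-dimensional irreps have character r^k -> 2*cos(2*pi*j*k/6), reflections -> 0.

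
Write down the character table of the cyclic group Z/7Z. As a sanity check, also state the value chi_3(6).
Character table of Z/7Z (irreps indexed chi_0,...,chi_6 with chi_k(m) = zeta_7^(k*m), zeta_7 = exp(2*pi*i/7)):
  irrep \ class  {0} (size 1)  {1} (size 1)    {2} (size 1)    {3} (size 1)    {4} (size 1)    {5} (size 1)    {6} (size 1)  
  chi_0          1             1               1               1               1               1               1             
  chi_1          1             exp(2*I*pi/7)   exp(4*I*pi/7)   exp(6*I*pi/7)   exp(-6*I*pi/7)  exp(-4*I*pi/7)  exp(-2*I*pi/7)
  chi_2          1             exp(4*I*pi/7)   exp(-6*I*pi/7)  exp(-2*I*pi/7)  exp(2*I*pi/7)   exp(6*I*pi/7)   exp(-4*I*pi/7)
  chi_3          1             exp(6*I*pi/7)   exp(-2*I*pi/7)  exp(4*I*pi/7)   exp(-4*I*pi/7)  exp(2*I*pi/7)   exp(-6*I*pi/7)
  chi_4          1             exp(-6*I*pi/7)  exp(2*I*pi/7)   exp(-4*I*pi/7)  exp(4*I*pi/7)   exp(-2*I*pi/7)  exp(6*I*pi/7) 
  chi_5          1             exp(-4*I*pi/7)  exp(6*I*pi/7)   exp(2*I*pi/7)   exp(-2*I*pi/7)  exp(-6*I*pi/7)  exp(4*I*pi/7) 
  chi_6          1             exp(-2*I*pi/7)  exp(-4*I*pi/7)  exp(-6*I*pi/7)  exp(6*I*pi/7)   exp(4*I*pi/7)   exp(2*I*pi/7) 

Spot check: chi_3(6) = zeta_7^(3*6) = zeta_7^18 = exp(-6*I*pi/7).

Proof sketch: Z/7Z is abelian, so all 7 irreducible complex representations are 1-dimensional. They are given by chi_k(m) = zeta_7^(k*m) for k = 0,...,6. Row orthogonality: sum_m chi_k(m) conj(chi_l(m)) = 7 * [k = l].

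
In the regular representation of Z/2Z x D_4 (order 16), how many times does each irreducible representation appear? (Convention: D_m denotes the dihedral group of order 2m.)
Each irreducible V_i of dimension d_i appears with multiplicity d_i, i.e. rho_reg = (direct sum over all irreducibles V_i) d_i V_i. The irreducible dimensions for Z/2Z x D_4 are 1, 1, 1, 1, 1, 1, 1, 1, 2, 2: 8 irreducibles of dimension 1, each with multiplicity 1; 2 irreducibles of dimension 2, each with multiplicity 2. Total dimension 8*1*1 + 2*2*2 = 16 = |G|.

Argument: General theorem: in the regular representation of a finite group G, each irreducible appears with multiplicity equal to its dimension. Check: dim(rho_reg) = sum d_i^2 = 1 + 1 + 1 + 1 + 1 + 1 + 1 + 1 + 4 + 4 = 16 = |G|.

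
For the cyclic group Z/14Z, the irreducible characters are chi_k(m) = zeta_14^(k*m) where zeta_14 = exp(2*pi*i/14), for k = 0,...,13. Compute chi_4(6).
chi_4(6) = zeta_14^24 = exp(-4*I*pi/7)

Justification: chi_4(6) = zeta_14^(4*6) = zeta_14^24. Since zeta_14^14 = 1, this equals zeta_14^10 = exp(2*pi*i*10/14) = exp(-4*I*pi/7).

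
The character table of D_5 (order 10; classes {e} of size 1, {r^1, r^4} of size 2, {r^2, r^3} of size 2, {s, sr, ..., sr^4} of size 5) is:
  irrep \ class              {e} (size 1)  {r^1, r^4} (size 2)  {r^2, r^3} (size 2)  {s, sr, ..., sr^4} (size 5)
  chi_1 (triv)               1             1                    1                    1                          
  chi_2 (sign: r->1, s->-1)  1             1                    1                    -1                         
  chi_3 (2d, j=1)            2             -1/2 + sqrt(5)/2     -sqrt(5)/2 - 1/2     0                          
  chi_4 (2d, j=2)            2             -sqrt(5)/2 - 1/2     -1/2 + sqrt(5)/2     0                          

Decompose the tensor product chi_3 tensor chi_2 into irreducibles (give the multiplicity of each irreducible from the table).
chi_3 tensor chi_2 = chi_3 (all other irreducibles have multiplicity 0).

Solution. The character of a tensor product is the pointwise product (chi_3 * chi_2)(C) = chi_3(C) * chi_2(C):
  {e}: (2)*(1), {r^1, r^4}: (-1/2 + sqrt(5)/2)*(1), {r^2, r^3}: (-sqrt(5)/2 - 1/2)*(1), {s, sr, ..., sr^4}: (0)*(-1)
so (chi_3 * chi_2) takes values
  {e} -> 2, {r^1, r^4} -> -1/2 + sqrt(5)/2, {r^2, r^3} -> -sqrt(5)/2 - 1/2, {s, sr, ..., sr^4} -> 0.
Now take the inner product of this character with each irreducible chi from the table, <chi_3*chi_2, chi> = (1/10) sum_C |C| (chi_3*chi_2)(C) conj(chi(C)):
  <chi_3*chi_2, chi_1> = (1/10)[1*(2)*conj(1) + 2*(-1/2 + sqrt(5)/2)*conj(1) + 2*(-sqrt(5)/2 - 1/2)*conj(1) + 5*(0)*conj(1)]
      = (1/10)[(2) + (-1 + sqrt(5)) + (-sqrt(5) - 1) + (0)] = 0/10 = 0
  <chi_3*chi_2, chi_2> = (1/10)[1*(2)*conj(1) + 2*(-1/2 + sqrt(5)/2)*conj(1) + 2*(-sqrt(5)/2 - 1/2)*conj(1) + 5*(0)*conj(-1)]
      = (1/10)[(2) + (-1 + sqrt(5)) + (-sqrt(5) - 1) + (0)] = 0/10 = 0
  <chi_3*chi_2, chi_3> = (1/10)[1*(2)*conj(2) + 2*(-1/2 + sqrt(5)/2)*conj(-1/2 + sqrt(5)/2) + 2*(-sqrt(5)/2 - 1/2)*conj(-sqrt(5)/2 - 1/2) + 5*(0)*conj(0)]
      = (1/10)[(4) + (3 - sqrt(5)) + (sqrt(5) + 3) + (0)] = 10/10 = 1
  <chi_3*chi_2, chi_4> = (1/10)[1*(2)*conj(2) + 2*(-1/2 + sqrt(5)/2)*conj(-sqrt(5)/2 - 1/2) + 2*(-sqrt(5)/2 - 1/2)*conj(-1/2 + sqrt(5)/2) + 5*(0)*conj(0)]
      = (1/10)[(4) + (-2) + (-2) + (0)] = 0/10 = 0
Hence the multiplicities are chi_3: 1. Dimension check: dim(chi_3)*dim(chi_2) = 2*1 = 2 and sum (mult * dim) = 1*2 = 2.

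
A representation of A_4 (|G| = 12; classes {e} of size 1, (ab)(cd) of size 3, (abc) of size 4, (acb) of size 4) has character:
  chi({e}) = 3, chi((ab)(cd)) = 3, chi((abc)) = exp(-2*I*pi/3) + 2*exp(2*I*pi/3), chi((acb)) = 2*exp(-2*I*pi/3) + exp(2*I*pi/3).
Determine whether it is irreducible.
Not irreducible (reducible): <chi, chi> = 5 > 1.

Argument: <chi, chi> = (1/|G|) sum_C |C| * |chi(C)|^2 = (1/12)[1*|3|^2 + 3*|3|^2 + 4*|exp(-2*I*pi/3) + 2*exp(2*I*pi/3)|^2 + 4*|2*exp(-2*I*pi/3) + exp(2*I*pi/3)|^2]
  = (1/12)[(9) + (27) + (12) + (12)] = 60/12 = 5.
(Exp terms are combined using exp(i*s)*conj(exp(i*t)) = exp(i*(s-t)), and sums of them are collapsed using the identity that for every m > 1 the m distinct m-th roots of unity sum to 0, e.g. 1 + exp(2*I*pi/3) + exp(-2*I*pi/3) = 0.)
A character is irreducible iff <chi, chi> = 1, so this representation is reducible.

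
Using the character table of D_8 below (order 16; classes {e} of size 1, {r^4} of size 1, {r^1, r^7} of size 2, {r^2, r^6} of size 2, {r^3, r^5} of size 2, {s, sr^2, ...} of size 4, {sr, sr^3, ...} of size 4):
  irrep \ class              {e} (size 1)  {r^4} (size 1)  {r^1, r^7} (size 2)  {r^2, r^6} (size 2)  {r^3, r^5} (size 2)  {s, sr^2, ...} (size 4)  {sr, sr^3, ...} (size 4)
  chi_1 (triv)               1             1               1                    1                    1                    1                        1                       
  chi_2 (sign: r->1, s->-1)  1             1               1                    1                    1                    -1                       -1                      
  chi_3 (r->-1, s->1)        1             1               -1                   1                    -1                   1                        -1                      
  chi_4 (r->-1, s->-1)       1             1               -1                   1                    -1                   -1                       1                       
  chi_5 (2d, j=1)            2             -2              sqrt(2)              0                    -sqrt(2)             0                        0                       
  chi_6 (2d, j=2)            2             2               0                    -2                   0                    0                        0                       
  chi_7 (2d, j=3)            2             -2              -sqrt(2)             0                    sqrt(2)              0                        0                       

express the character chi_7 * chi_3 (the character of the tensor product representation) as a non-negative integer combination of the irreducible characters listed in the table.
chi_7 tensor chi_3 = chi_5 (all other irreducibles have multiplicity 0).

The character of a tensor product is the pointwise product (chi_7 * chi_3)(C) = chi_7(C) * chi_3(C):
  {e}: (2)*(1), {r^4}: (-2)*(1), {r^1, r^7}: (-sqrt(2))*(-1), {r^2, r^6}: (0)*(1), {r^3, r^5}: (sqrt(2))*(-1), {s, sr^2, ...}: (0)*(1), {sr, sr^3, ...}: (0)*(-1)
so (chi_7 * chi_3) takes values
  {e} -> 2, {r^4} -> -2, {r^1, r^7} -> sqrt(2), {r^2, r^6} -> 0, {r^3, r^5} -> -sqrt(2), {s, sr^2, ...} -> 0, {sr, sr^3, ...} -> 0.
Now take the inner product of this character with each irreducible chi from the table, <chi_7*chi_3, chi> = (1/16) sum_C |C| (chi_7*chi_3)(C) conj(chi(C)):
  <chi_7*chi_3, chi_1> = (1/16)[1*(2)*conj(1) + 1*(-2)*conj(1) + 2*(sqrt(2))*conj(1) + 2*(0)*conj(1) + 2*(-sqrt(2))*conj(1) + 4*(0)*conj(1) + 4*(0)*conj(1)]
      = (1/16)[(2) + (-2) + (2*sqrt(2)) + (0) + (-2*sqrt(2)) + (0) + (0)] = 0/16 = 0
  <chi_7*chi_3, chi_2> = (1/16)[1*(2)*conj(1) + 1*(-2)*conj(1) + 2*(sqrt(2))*conj(1) + 2*(0)*conj(1) + 2*(-sqrt(2))*conj(1) + 4*(0)*conj(-1) + 4*(0)*conj(-1)]
      = (1/16)[(2) + (-2) + (2*sqrt(2)) + (0) + (-2*sqrt(2)) + (0) + (0)] = 0/16 = 0
  <chi_7*chi_3, chi_3> = (1/16)[1*(2)*conj(1) + 1*(-2)*conj(1) + 2*(sqrt(2))*conj(-1) + 2*(0)*conj(1) + 2*(-sqrt(2))*conj(-1) + 4*(0)*conj(1) + 4*(0)*conj(-1)]
      = (1/16)[(2) + (-2) + (-2*sqrt(2)) + (0) + (2*sqrt(2)) + (0) + (0)] = 0/16 = 0
  <chi_7*chi_3, chi_4> = (1/16)[1*(2)*conj(1) + 1*(-2)*conj(1) + 2*(sqrt(2))*conj(-1) + 2*(0)*conj(1) + 2*(-sqrt(2))*conj(-1) + 4*(0)*conj(-1) + 4*(0)*conj(1)]
      = (1/16)[(2) + (-2) + (-2*sqrt(2)) + (0) + (2*sqrt(2)) + (0) + (0)] = 0/16 = 0
  <chi_7*chi_3, chi_5> = (1/16)[1*(2)*conj(2) + 1*(-2)*conj(-2) + 2*(sqrt(2))*conj(sqrt(2)) + 2*(0)*conj(0) + 2*(-sqrt(2))*conj(-sqrt(2)) + 4*(0)*conj(0) + 4*(0)*conj(0)]
      = (1/16)[(4) + (4) + (4) + (0) + (4) + (0) + (0)] = 16/16 = 1
  <chi_7*chi_3, chi_6> = (1/16)[1*(2)*conj(2) + 1*(-2)*conj(2) + 2*(sqrt(2))*conj(0) + 2*(0)*conj(-2) + 2*(-sqrt(2))*conj(0) + 4*(0)*conj(0) + 4*(0)*conj(0)]
      = (1/16)[(4) + (-4) + (0) + (0) + (0) + (0) + (0)] = 0/16 = 0
  <chi_7*chi_3, chi_7> = (1/16)[1*(2)*conj(2) + 1*(-2)*conj(-2) + 2*(sqrt(2))*conj(-sqrt(2)) + 2*(0)*conj(0) + 2*(-sqrt(2))*conj(sqrt(2)) + 4*(0)*conj(0) + 4*(0)*conj(0)]
      = (1/16)[(4) + (4) + (-4) + (0) + (-4) + (0) + (0)] = 0/16 = 0
Hence the multiplicities are chi_5: 1. Dimension check: dim(chi_7)*dim(chi_3) = 2*1 = 2 and sum (mult * dim) = 1*2 = 2.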